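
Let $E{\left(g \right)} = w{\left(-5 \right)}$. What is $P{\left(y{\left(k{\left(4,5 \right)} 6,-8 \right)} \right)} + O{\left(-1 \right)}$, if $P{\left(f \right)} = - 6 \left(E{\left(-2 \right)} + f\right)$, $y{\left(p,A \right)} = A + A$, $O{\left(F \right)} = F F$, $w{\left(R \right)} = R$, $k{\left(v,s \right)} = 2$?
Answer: $127$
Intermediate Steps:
$O{\left(F \right)} = F^{2}$
$y{\left(p,A \right)} = 2 A$
$E{\left(g \right)} = -5$
$P{\left(f \right)} = 30 - 6 f$ ($P{\left(f \right)} = - 6 \left(-5 + f\right) = 30 - 6 f$)
$P{\left(y{\left(k{\left(4,5 \right)} 6,-8 \right)} \right)} + O{\left(-1 \right)} = \left(30 - 6 \cdot 2 \left(-8\right)\right) + \left(-1\right)^{2} = \left(30 - -96\right) + 1 = \left(30 + 96\right) + 1 = 126 + 1 = 127$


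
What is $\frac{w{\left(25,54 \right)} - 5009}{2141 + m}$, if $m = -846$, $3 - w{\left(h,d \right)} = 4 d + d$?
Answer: $- \frac{5276}{1295} \approx -4.0741$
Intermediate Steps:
$w{\left(h,d \right)} = 3 - 5 d$ ($w{\left(h,d \right)} = 3 - \left(4 d + d\right) = 3 - 5 d$)
$\frac{w{\left(25,54 \right)} - 5009}{2141 + m} = \frac{\left(3 - 270\right) - 5009}{2141 - 846} = \frac{\left(3 - 270\right) - 5009}{1295} = \left(-267 - 5009\right) \frac{1}{1295} = \left(-5276\right) \frac{1}{1295} = - \frac{5276}{1295}$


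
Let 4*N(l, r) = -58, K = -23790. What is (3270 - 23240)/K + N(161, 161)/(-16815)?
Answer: 7469789/8889530 ≈ 0.84029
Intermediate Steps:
N(l, r) = -29/2 (N(l, r) = (¼)*(-58) = -29/2)
(3270 - 23240)/K + N(161, 161)/(-16815) = (3270 - 23240)/(-23790) - 29/2/(-16815) = -19970*(-1/23790) - 29/2*(-1/16815) = 1997/2379 + 29/33630 = 7469789/8889530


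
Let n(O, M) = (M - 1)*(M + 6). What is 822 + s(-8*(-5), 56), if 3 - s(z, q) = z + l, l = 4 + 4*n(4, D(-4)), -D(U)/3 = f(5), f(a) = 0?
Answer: 805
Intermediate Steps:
D(U) = 0 (D(U) = -3*0 = 0)
n(O, M) = (-1 + M)*(6 + M)
l = -20 (l = 4 + 4*(-6 + 0² + 5*0) = 4 + 4*(-6 + 0 + 0) = 4 + 4*(-6) = 4 - 24 = -20)
s(z, q) = 23 - z (s(z, q) = 3 - (z - 20) = 3 - (-20 + z) = 3 + (20 - z) = 23 - z)
822 + s(-8*(-5), 56) = 822 + (23 - (-8)*(-5)) = 822 + (23 - 1*40) = 822 + (23 - 40) = 822 - 17 = 805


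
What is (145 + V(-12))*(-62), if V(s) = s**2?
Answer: -17918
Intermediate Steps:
(145 + V(-12))*(-62) = (145 + (-12)**2)*(-62) = (145 + 144)*(-62) = 289*(-62) = -17918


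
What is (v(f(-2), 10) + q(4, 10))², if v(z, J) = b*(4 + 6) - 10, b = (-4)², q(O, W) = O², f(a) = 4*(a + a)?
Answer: 27556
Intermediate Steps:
f(a) = 8*a (f(a) = 4*(2*a) = 8*a)
b = 16
v(z, J) = 150 (v(z, J) = 16*(4 + 6) - 10 = 16*10 - 10 = 160 - 10 = 150)
(v(f(-2), 10) + q(4, 10))² = (150 + 4²)² = (150 + 16)² = 166² = 27556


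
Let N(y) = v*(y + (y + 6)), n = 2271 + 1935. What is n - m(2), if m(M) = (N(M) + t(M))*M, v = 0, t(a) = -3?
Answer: 4212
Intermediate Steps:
n = 4206
N(y) = 0 (N(y) = 0*(y + (y + 6)) = 0*(y + (6 + y)) = 0*(6 + 2*y) = 0)
m(M) = -3*M (m(M) = (0 - 3)*M = -3*M)
n - m(2) = 4206 - (-3)*2 = 4206 - 1*(-6) = 4206 + 6 = 4212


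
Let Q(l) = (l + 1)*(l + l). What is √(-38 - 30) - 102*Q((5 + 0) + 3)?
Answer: -14688 + 2*I*√17 ≈ -14688.0 + 8.2462*I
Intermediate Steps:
Q(l) = 2*l*(1 + l) (Q(l) = (1 + l)*(2*l) = 2*l*(1 + l))
√(-38 - 30) - 102*Q((5 + 0) + 3) = √(-38 - 30) - 204*((5 + 0) + 3)*(1 + ((5 + 0) + 3)) = √(-68) - 204*(5 + 3)*(1 + (5 + 3)) = 2*I*√17 - 204*8*(1 + 8) = 2*I*√17 - 204*8*9 = 2*I*√17 - 102*144 = 2*I*√17 - 14688 = -14688 + 2*I*√17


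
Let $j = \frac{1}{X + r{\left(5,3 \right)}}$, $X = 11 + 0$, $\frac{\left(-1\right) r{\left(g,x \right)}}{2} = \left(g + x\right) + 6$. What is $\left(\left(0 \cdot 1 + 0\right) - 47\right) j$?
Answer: $\frac{47}{17} \approx 2.7647$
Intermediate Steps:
$r{\left(g,x \right)} = -12 - 2 g - 2 x$ ($r{\left(g,x \right)} = - 2 \left(\left(g + x\right) + 6\right) = - 2 \left(6 + g + x\right) = -12 - 2 g - 2 x$)
$X = 11$
$j = - \frac{1}{17}$ ($j = \frac{1}{11 - 28} = \frac{1}{-17} = - \frac{1}{17} \approx -0.058824$)
$\left(\left(0 \cdot 1 + 0\right) - 47\right) j = \left(\left(0 \cdot 1 + 0\right) - 47\right) \left(- \frac{1}{17}\right) = \left(\left(0 + 0\right) - 47\right) \left(- \frac{1}{17}\right) = \left(0 - 47\right) \left(- \frac{1}{17}\right) = \left(-47\right) \left(- \frac{1}{17}\right) = \frac{47}{17}$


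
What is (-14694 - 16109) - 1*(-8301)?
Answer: -22502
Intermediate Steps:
(-14694 - 16109) - 1*(-8301) = -30803 + 8301 = -22502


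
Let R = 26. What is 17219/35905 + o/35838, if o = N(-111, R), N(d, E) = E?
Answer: 309014026/643381695 ≈ 0.48030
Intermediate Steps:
o = 26
17219/35905 + o/35838 = 17219/35905 + 26/35838 = 17219*(1/35905) + 26*(1/35838) = 17219/35905 + 13/17919 = 309014026/643381695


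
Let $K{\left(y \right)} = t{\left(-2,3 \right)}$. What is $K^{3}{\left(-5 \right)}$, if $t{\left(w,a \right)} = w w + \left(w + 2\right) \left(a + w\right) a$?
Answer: $64$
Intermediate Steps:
$t{\left(w,a \right)} = w^{2} + a \left(2 + w\right) \left(a + w\right)$ ($t{\left(w,a \right)} = w^{2} + \left(2 + w\right) \left(a + w\right) a = w^{2} + a \left(2 + w\right) \left(a + w\right)$)
$K{\left(y \right)} = 4$ ($K{\left(y \right)} = \left(-2\right)^{2} + 2 \cdot 3^{2} + 3 \left(-2\right)^{2} - 2 \cdot 3^{2} + 2 \cdot 3 \left(-2\right) = 4 + 2 \cdot 9 + 3 \cdot 4 - 18 - 12 = 4 + 18 + 12 - 18 - 12 = 4$)
$K^{3}{\left(-5 \right)} = 4^{3} = 64$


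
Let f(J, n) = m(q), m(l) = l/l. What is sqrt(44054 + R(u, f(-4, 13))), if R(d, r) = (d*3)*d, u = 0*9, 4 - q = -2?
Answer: sqrt(44054) ≈ 209.89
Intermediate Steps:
q = 6 (q = 4 - 1*(-2) = 4 + 2 = 6)
m(l) = 1
f(J, n) = 1
u = 0
R(d, r) = 3*d**2 (R(d, r) = (3*d)*d = 3*d**2)
sqrt(44054 + R(u, f(-4, 13))) = sqrt(44054 + 3*0**2) = sqrt(44054 + 3*0) = sqrt(44054 + 0) = sqrt(44054)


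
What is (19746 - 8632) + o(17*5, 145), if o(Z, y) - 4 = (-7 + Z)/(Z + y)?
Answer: 1278609/115 ≈ 11118.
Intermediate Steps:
o(Z, y) = 4 + (-7 + Z)/(Z + y)
(19746 - 8632) + o(17*5, 145) = (19746 - 8632) + (-7 + 4*145 + 5*(17*5))/(17*5 + 145) = 11114 + (-7 + 580 + 5*85)/(85 + 145) = 11114 + (-7 + 580 + 425)/230 = 11114 + (1/230)*998 = 11114 + 499/115 = 1278609/115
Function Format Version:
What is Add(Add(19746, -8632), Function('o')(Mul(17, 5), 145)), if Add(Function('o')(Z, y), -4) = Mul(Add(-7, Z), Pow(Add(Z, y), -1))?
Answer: Rational(1278609, 115) ≈ 11118.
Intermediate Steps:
Function('o')(Z, y) = Add(4, Mul(Pow(Add(Z, y), -1), Add(-7, Z))) (Function('o')(Z, y) = Add(4, Mul(Add(-7, Z), Pow(Add(Z, y), -1))) = Add(4, Mul(Pow(Add(Z, y), -1), Add(-7, Z))))
Add(Add(19746, -8632), Function('o')(Mul(17, 5), 145)) = Add(Add(19746, -8632), Mul(Pow(Add(Mul(17, 5), 145), -1), Add(-7, Mul(4, 145), Mul(5, Mul(17, 5))))) = Add(11114, Mul(Pow(Add(85, 145), -1), Add(-7, 580, Mul(5, 85)))) = Add(11114, Mul(Pow(230, -1), Add(-7, 580, 425))) = Add(11114, Mul(Rational(1, 230), 998)) = Add(11114, Rational(499, 115)) = Rational(1278609, 115)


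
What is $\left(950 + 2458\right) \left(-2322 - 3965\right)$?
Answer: $-21426096$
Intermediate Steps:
$\left(950 + 2458\right) \left(-2322 - 3965\right) = 3408 \left(-6287\right) = -21426096$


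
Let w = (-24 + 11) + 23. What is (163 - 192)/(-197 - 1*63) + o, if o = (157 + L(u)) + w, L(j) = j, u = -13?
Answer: 40069/260 ≈ 154.11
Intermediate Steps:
w = 10 (w = -13 + 23 = 10)
o = 154 (o = (157 - 13) + 10 = 144 + 10 = 154)
(163 - 192)/(-197 - 1*63) + o = (163 - 192)/(-197 - 1*63) + 154 = -29/(-197 - 63) + 154 = -29/(-260) + 154 = -29*(-1/260) + 154 = 29/260 + 154 = 40069/260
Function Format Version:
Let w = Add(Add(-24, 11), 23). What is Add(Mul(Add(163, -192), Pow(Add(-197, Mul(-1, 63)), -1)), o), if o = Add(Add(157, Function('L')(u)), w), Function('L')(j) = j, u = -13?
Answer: Rational(40069, 260) ≈ 154.11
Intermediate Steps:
w = 10 (w = Add(-13, 23) = 10)
o = 154 (o = Add(Add(157, -13), 10) = Add(144, 10) = 154)
Add(Mul(Add(163, -192), Pow(Add(-197, Mul(-1, 63)), -1)), o) = Add(Mul(Add(163, -192), Pow(Add(-197, Mul(-1, 63)), -1)), 154) = Add(Mul(-29, Pow(Add(-197, -63), -1)), 154) = Add(Mul(-29, Pow(-260, -1)), 154) = Add(Mul(-29, Rational(-1, 260)), 154) = Add(Rational(29, 260), 154) = Rational(40069, 260)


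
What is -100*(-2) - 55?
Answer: 145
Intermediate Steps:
-100*(-2) - 55 = 200 - 55 = 145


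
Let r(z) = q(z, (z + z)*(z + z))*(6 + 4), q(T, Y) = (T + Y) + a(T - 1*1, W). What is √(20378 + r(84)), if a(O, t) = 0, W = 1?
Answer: √303458 ≈ 550.87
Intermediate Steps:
q(T, Y) = T + Y (q(T, Y) = (T + Y) + 0 = T + Y)
r(z) = 10*z + 40*z² (r(z) = (z + (z + z)*(z + z))*(6 + 4) = (z + (2*z)*(2*z))*10 = (z + 4*z²)*10 = 10*z + 40*z²)
√(20378 + r(84)) = √(20378 + 10*84*(1 + 4*84)) = √(20378 + 10*84*(1 + 336)) = √(20378 + 10*84*337) = √(20378 + 283080) = √303458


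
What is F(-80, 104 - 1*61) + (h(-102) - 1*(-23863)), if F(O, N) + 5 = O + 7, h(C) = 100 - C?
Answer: 23987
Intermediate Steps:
F(O, N) = 2 + O (F(O, N) = -5 + (O + 7) = -5 + (7 + O) = 2 + O)
F(-80, 104 - 1*61) + (h(-102) - 1*(-23863)) = (2 - 80) + ((100 - 1*(-102)) - 1*(-23863)) = -78 + ((100 + 102) + 23863) = -78 + (202 + 23863) = -78 + 24065 = 23987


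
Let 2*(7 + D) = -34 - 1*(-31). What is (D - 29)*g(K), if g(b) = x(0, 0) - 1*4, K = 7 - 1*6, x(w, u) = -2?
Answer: 225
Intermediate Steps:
D = -17/2 (D = -7 + (-34 - 1*(-31))/2 = -7 + (-34 + 31)/2 = -7 + (½)*(-3) = -7 - 3/2 = -17/2 ≈ -8.5000)
K = 1 (K = 7 - 6 = 1)
g(b) = -6 (g(b) = -2 - 1*4 = -2 - 4 = -6)
(D - 29)*g(K) = (-17/2 - 29)*(-6) = -75/2*(-6) = 225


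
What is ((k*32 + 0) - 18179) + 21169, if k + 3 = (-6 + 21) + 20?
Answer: 4014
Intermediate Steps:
k = 32 (k = -3 + ((-6 + 21) + 20) = -3 + (15 + 20) = -3 + 35 = 32)
((k*32 + 0) - 18179) + 21169 = ((32*32 + 0) - 18179) + 21169 = ((1024 + 0) - 18179) + 21169 = (1024 - 18179) + 21169 = -17155 + 21169 = 4014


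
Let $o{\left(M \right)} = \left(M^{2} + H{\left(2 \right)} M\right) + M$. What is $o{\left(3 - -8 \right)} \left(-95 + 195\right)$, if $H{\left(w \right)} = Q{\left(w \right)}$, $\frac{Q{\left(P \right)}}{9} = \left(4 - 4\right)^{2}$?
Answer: $13200$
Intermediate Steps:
$Q{\left(P \right)} = 0$ ($Q{\left(P \right)} = 9 \left(4 - 4\right)^{2} = 9 \cdot 0^{2} = 9 \cdot 0 = 0$)
$H{\left(w \right)} = 0$
$o{\left(M \right)} = M + M^{2}$ ($o{\left(M \right)} = \left(M^{2} + 0 M\right) + M = \left(M^{2} + 0\right) + M = M^{2} + M = M + M^{2}$)
$o{\left(3 - -8 \right)} \left(-95 + 195\right) = \left(3 - -8\right) \left(1 + \left(3 - -8\right)\right) \left(-95 + 195\right) = \left(3 + 8\right) \left(1 + \left(3 + 8\right)\right) 100 = 11 \left(1 + 11\right) 100 = 11 \cdot 12 \cdot 100 = 132 \cdot 100 = 13200$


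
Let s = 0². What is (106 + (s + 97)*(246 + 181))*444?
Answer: 18437100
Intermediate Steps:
s = 0
(106 + (s + 97)*(246 + 181))*444 = (106 + (0 + 97)*(246 + 181))*444 = (106 + 97*427)*444 = (106 + 41419)*444 = 41525*444 = 18437100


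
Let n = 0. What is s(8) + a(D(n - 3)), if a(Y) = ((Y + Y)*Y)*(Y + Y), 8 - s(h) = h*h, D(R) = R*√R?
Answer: -56 + 324*I*√3 ≈ -56.0 + 561.18*I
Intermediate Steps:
D(R) = R^(3/2)
s(h) = 8 - h² (s(h) = 8 - h*h = 8 - h²)
a(Y) = 4*Y³ (a(Y) = ((2*Y)*Y)*(2*Y) = (2*Y²)*(2*Y) = 4*Y³)
s(8) + a(D(n - 3)) = (8 - 1*8²) + 4*((0 - 3)^(3/2))³ = (8 - 1*64) + 4*((-3)^(3/2))³ = (8 - 64) + 4*(-3*I*√3)³ = -56 + 4*(81*I*√3) = -56 + 324*I*√3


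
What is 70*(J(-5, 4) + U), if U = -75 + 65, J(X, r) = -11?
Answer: -1470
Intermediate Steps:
U = -10
70*(J(-5, 4) + U) = 70*(-11 - 10) = 70*(-21) = -1470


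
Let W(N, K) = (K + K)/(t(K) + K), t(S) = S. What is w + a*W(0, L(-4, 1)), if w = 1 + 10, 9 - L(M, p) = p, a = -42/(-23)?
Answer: 295/23 ≈ 12.826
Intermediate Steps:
a = 42/23 (a = -42*(-1/23) = 42/23 ≈ 1.8261)
L(M, p) = 9 - p
w = 11
W(N, K) = 1 (W(N, K) = (K + K)/(K + K) = (2*K)/((2*K)) = (2*K)*(1/(2*K)) = 1)
w + a*W(0, L(-4, 1)) = 11 + (42/23)*1 = 11 + 42/23 = 295/23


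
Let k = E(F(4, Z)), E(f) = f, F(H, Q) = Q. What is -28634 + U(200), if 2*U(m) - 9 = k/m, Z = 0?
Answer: -57259/2 ≈ -28630.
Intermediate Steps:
k = 0
U(m) = 9/2 (U(m) = 9/2 + (0/m)/2 = 9/2 + (½)*0 = 9/2 + 0 = 9/2)
-28634 + U(200) = -28634 + 9/2 = -57259/2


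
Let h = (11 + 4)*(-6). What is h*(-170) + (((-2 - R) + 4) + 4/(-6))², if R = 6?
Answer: 137896/9 ≈ 15322.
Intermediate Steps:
h = -90 (h = 15*(-6) = -90)
h*(-170) + (((-2 - R) + 4) + 4/(-6))² = -90*(-170) + (((-2 - 1*6) + 4) + 4/(-6))² = 15300 + (((-2 - 6) + 4) + 4*(-⅙))² = 15300 + ((-8 + 4) - ⅔)² = 15300 + (-4 - ⅔)² = 15300 + (-14/3)² = 15300 + 196/9 = 137896/9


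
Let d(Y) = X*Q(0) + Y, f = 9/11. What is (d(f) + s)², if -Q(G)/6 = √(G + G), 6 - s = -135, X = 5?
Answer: 2433600/121 ≈ 20112.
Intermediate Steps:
s = 141 (s = 6 - 1*(-135) = 6 + 135 = 141)
f = 9/11 (f = 9*(1/11) = 9/11 ≈ 0.81818)
Q(G) = -6*√2*√G (Q(G) = -6*√(G + G) = -6*√2*√G)
d(Y) = Y (d(Y) = 5*(-6*√2*√0) + Y = 5*(-6*√2*0) + Y = 5*0 + Y = 0 + Y = Y)
(d(f) + s)² = (9/11 + 141)² = (1560/11)² = 2433600/121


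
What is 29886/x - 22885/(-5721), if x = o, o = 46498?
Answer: 617542268/133007529 ≈ 4.6429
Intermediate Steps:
x = 46498
29886/x - 22885/(-5721) = 29886/46498 - 22885/(-5721) = 29886*(1/46498) - 22885*(-1/5721) = 14943/23249 + 22885/5721 = 617542268/133007529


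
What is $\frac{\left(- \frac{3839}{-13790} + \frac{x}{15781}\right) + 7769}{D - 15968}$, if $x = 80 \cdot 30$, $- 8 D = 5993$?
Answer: $- \frac{2254377842092}{4850640767105} \approx -0.46476$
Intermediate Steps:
$D = - \frac{5993}{8}$ ($D = \left(- \frac{1}{8}\right) 5993 = - \frac{5993}{8} \approx -749.13$)
$x = 2400$
$\frac{\left(- \frac{3839}{-13790} + \frac{x}{15781}\right) + 7769}{D - 15968} = \frac{\left(- \frac{3839}{-13790} + \frac{2400}{15781}\right) + 7769}{- \frac{5993}{8} - 15968} = \frac{\left(\left(-3839\right) \left(- \frac{1}{13790}\right) + 2400 \cdot \frac{1}{15781}\right) + 7769}{- \frac{133737}{8}} = \left(\left(\frac{3839}{13790} + \frac{2400}{15781}\right) + 7769\right) \left(- \frac{8}{133737}\right) = \left(\frac{93679259}{217619990} + 7769\right) \left(- \frac{8}{133737}\right) = \frac{1690783381569}{217619990} \left(- \frac{8}{133737}\right) = - \frac{2254377842092}{4850640767105}$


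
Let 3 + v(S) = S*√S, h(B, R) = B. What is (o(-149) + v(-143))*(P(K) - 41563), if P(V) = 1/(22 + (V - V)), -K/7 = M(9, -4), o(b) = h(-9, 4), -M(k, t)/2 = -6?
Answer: 5486310/11 + 11887005*I*√143/2 ≈ 4.9876e+5 + 7.1074e+7*I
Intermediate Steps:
M(k, t) = 12 (M(k, t) = -2*(-6) = 12)
v(S) = -3 + S^(3/2) (v(S) = -3 + S*√S = -3 + S^(3/2))
o(b) = -9
K = -84 (K = -7*12 = -84)
P(V) = 1/22 (P(V) = 1/(22 + 0) = 1/22)
(o(-149) + v(-143))*(P(K) - 41563) = (-9 + (-3 + (-143)^(3/2)))*(1/22 - 41563) = (-9 + (-3 - 143*I*√143))*(-914385/22) = (-12 - 143*I*√143)*(-914385/22) = 5486310/11 + 11887005*I*√143/2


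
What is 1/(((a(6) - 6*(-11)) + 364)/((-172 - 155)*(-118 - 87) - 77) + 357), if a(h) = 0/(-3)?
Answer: 33479/11952218 ≈ 0.0028011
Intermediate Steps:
a(h) = 0 (a(h) = 0*(-⅓) = 0)
1/(((a(6) - 6*(-11)) + 364)/((-172 - 155)*(-118 - 87) - 77) + 357) = 1/(((0 - 6*(-11)) + 364)/((-172 - 155)*(-118 - 87) - 77) + 357) = 1/(((0 + 66) + 364)/(-327*(-205) - 77) + 357) = 1/((66 + 364)/(67035 - 77) + 357) = 1/(430/66958 + 357) = 1/(430*(1/66958) + 357) = 1/(215/33479 + 357) = 1/(11952218/33479) = 33479/11952218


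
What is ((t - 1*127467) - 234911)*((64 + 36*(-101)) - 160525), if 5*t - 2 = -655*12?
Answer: 298615187556/5 ≈ 5.9723e+10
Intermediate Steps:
t = -7858/5 (t = ⅖ + (-655*12)/5 = ⅖ + (⅕)*(-7860) = ⅖ - 1572 = -7858/5 ≈ -1571.6)
((t - 1*127467) - 234911)*((64 + 36*(-101)) - 160525) = ((-7858/5 - 1*127467) - 234911)*((64 + 36*(-101)) - 160525) = ((-7858/5 - 127467) - 234911)*((64 - 3636) - 160525) = (-645193/5 - 234911)*(-3572 - 160525) = -1819748/5*(-164097) = 298615187556/5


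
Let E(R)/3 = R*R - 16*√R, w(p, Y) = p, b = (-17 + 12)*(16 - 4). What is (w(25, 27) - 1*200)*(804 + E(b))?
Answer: -2030700 + 16800*I*√15 ≈ -2.0307e+6 + 65066.0*I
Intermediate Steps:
b = -60 (b = -5*12 = -60)
E(R) = -48*√R + 3*R² (E(R) = 3*(R*R - 16*√R) = 3*(R² - 16*√R) = -48*√R + 3*R²)
(w(25, 27) - 1*200)*(804 + E(b)) = (25 - 1*200)*(804 + (-96*I*√15 + 3*(-60)²)) = (25 - 200)*(804 + (-96*I*√15 + 3*3600)) = -175*(804 + (-96*I*√15 + 10800)) = -175*(804 + (10800 - 96*I*√15)) = -175*(11604 - 96*I*√15) = -2030700 + 16800*I*√15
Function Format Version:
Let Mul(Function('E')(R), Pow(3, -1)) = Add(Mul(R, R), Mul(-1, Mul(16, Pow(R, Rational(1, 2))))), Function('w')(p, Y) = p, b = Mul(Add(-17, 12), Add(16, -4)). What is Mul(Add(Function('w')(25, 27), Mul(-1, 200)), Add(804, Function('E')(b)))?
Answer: Add(-2030700, Mul(16800, I, Pow(15, Rational(1, 2)))) ≈ Add(-2.0307e+6, Mul(65066., I))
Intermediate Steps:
b = -60 (b = Mul(-5, 12) = -60)
Function('E')(R) = Add(Mul(-48, Pow(R, Rational(1, 2))), Mul(3, Pow(R, 2))) (Function('E')(R) = Mul(3, Add(Mul(R, R), Mul(-1, Mul(16, Pow(R, Rational(1, 2)))))) = Mul(3, Add(Pow(R, 2), Mul(-16, Pow(R, Rational(1, 2))))) = Add(Mul(-48, Pow(R, Rational(1, 2))), Mul(3, Pow(R, 2))))
Mul(Add(Function('w')(25, 27), Mul(-1, 200)), Add(804, Function('E')(b))) = Mul(Add(25, Mul(-1, 200)), Add(804, Add(Mul(-48, Pow(-60, Rational(1, 2))), Mul(3, Pow(-60, 2))))) = Mul(Add(25, -200), Add(804, Add(Mul(-48, Mul(2, I, Pow(15, Rational(1, 2)))), Mul(3, 3600)))) = Mul(-175, Add(804, Add(Mul(-96, I, Pow(15, Rational(1, 2))), 10800))) = Mul(-175, Add(804, Add(10800, Mul(-96, I, Pow(15, Rational(1, 2)))))) = Mul(-175, Add(11604, Mul(-96, I, Pow(15, Rational(1, 2))))) = Add(-2030700, Mul(16800, I, Pow(15, Rational(1, 2))))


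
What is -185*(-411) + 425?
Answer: 76460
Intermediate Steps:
-185*(-411) + 425 = 76035 + 425 = 76460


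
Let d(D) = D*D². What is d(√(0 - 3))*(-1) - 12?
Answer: -12 + 3*I*√3 ≈ -12.0 + 5.1962*I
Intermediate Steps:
d(D) = D³
d(√(0 - 3))*(-1) - 12 = (√(0 - 3))³*(-1) - 12 = (√(-3))³*(-1) - 12 = (I*√3)³*(-1) - 12 = -3*I*√3*(-1) - 12 = 3*I*√3 - 12 = -12 + 3*I*√3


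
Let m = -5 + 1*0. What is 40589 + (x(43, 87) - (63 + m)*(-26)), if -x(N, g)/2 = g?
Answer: 41923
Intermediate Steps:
x(N, g) = -2*g
m = -5 (m = -5 + 0 = -5)
40589 + (x(43, 87) - (63 + m)*(-26)) = 40589 + (-2*87 - (63 - 5)*(-26)) = 40589 + (-174 - 58*(-26)) = 40589 + (-174 - 1*(-1508)) = 40589 + (-174 + 1508) = 40589 + 1334 = 41923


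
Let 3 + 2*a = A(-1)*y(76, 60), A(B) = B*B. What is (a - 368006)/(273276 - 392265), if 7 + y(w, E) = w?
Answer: 367973/118989 ≈ 3.0925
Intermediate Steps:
y(w, E) = -7 + w
A(B) = B**2
a = 33 (a = -3/2 + ((-1)**2*(-7 + 76))/2 = -3/2 + (1*69)/2 = -3/2 + (1/2)*69 = -3/2 + 69/2 = 33)
(a - 368006)/(273276 - 392265) = (33 - 368006)/(273276 - 392265) = -367973/(-118989) = -367973*(-1/118989) = 367973/118989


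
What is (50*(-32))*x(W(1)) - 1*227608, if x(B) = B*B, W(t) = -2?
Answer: -234008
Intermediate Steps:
x(B) = B²
(50*(-32))*x(W(1)) - 1*227608 = (50*(-32))*(-2)² - 1*227608 = -1600*4 - 227608 = -6400 - 227608 = -234008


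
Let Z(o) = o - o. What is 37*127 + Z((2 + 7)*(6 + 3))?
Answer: 4699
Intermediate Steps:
Z(o) = 0
37*127 + Z((2 + 7)*(6 + 3)) = 37*127 + 0 = 4699 + 0 = 4699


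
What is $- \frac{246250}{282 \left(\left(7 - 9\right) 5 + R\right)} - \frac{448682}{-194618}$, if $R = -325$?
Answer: $\frac{4515583552}{919278123} \approx 4.9121$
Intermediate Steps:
$- \frac{246250}{282 \left(\left(7 - 9\right) 5 + R\right)} - \frac{448682}{-194618} = - \frac{246250}{282 \left(\left(7 - 9\right) 5 - 325\right)} - \frac{448682}{-194618} = - \frac{246250}{282 \left(\left(-2\right) 5 - 325\right)} - - \frac{224341}{97309} = - \frac{246250}{282 \left(-10 - 325\right)} + \frac{224341}{97309} = - \frac{246250}{282 \left(-335\right)} + \frac{224341}{97309} = - \frac{246250}{-94470} + \frac{224341}{97309} = \left(-246250\right) \left(- \frac{1}{94470}\right) + \frac{224341}{97309} = \frac{24625}{9447} + \frac{224341}{97309} = \frac{4515583552}{919278123}$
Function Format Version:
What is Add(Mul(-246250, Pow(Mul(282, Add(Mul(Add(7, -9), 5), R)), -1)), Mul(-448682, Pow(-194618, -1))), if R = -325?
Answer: Rational(4515583552, 919278123) ≈ 4.9121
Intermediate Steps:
Add(Mul(-246250, Pow(Mul(282, Add(Mul(Add(7, -9), 5), R)), -1)), Mul(-448682, Pow(-194618, -1))) = Add(Mul(-246250, Pow(Mul(282, Add(Mul(Add(7, -9), 5), -325)), -1)), Mul(-448682, Pow(-194618, -1))) = Add(Mul(-246250, Pow(Mul(282, Add(Mul(-2, 5), -325)), -1)), Mul(-448682, Rational(-1, 194618))) = Add(Mul(-246250, Pow(Mul(282, Add(-10, -325)), -1)), Rational(224341, 97309)) = Add(Mul(-246250, Pow(Mul(282, -335), -1)), Rational(224341, 97309)) = Add(Mul(-246250, Pow(-94470, -1)), Rational(224341, 97309)) = Add(Mul(-246250, Rational(-1, 94470)), Rational(224341, 97309)) = Add(Rational(24625, 9447), Rational(224341, 97309)) = Rational(4515583552, 919278123)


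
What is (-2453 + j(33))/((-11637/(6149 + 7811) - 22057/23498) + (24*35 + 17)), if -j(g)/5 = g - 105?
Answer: -343285571720/140271065307 ≈ -2.4473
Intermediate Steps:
j(g) = 525 - 5*g (j(g) = -5*(g - 105) = -5*(-105 + g) = 525 - 5*g)
(-2453 + j(33))/((-11637/(6149 + 7811) - 22057/23498) + (24*35 + 17)) = (-2453 + (525 - 5*33))/((-11637/(6149 + 7811) - 22057/23498) + (24*35 + 17)) = (-2453 + (525 - 165))/((-11637/13960 - 22057*1/23498) + (840 + 17)) = (-2453 + 360)/((-11637*1/13960 - 22057/23498) + 857) = -2093/((-11637/13960 - 22057/23498) + 857) = -2093/(-290680973/164016040 + 857) = -2093/140271065307/164016040 = -2093*164016040/140271065307 = -343285571720/140271065307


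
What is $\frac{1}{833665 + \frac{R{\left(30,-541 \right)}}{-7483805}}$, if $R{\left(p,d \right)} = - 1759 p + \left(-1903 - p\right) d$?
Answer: $\frac{7483805}{6238985302342} \approx 1.1995 \cdot 10^{-6}$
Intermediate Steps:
$R{\left(p,d \right)} = - 1759 p + d \left(-1903 - p\right)$
$\frac{1}{833665 + \frac{R{\left(30,-541 \right)}}{-7483805}} = \frac{1}{833665 + \frac{\left(-1903\right) \left(-541\right) - 52770 - \left(-541\right) 30}{-7483805}} = \frac{1}{833665 + \left(1029523 - 52770 + 16230\right) \left(- \frac{1}{7483805}\right)} = \frac{1}{833665 + 992983 \left(- \frac{1}{7483805}\right)} = \frac{1}{833665 - \frac{992983}{7483805}} = \frac{1}{\frac{6238985302342}{7483805}} = \frac{7483805}{6238985302342}$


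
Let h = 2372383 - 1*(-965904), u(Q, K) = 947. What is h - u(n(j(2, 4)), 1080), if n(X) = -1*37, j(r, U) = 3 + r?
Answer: 3337340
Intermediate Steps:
n(X) = -37
h = 3338287 (h = 2372383 + 965904 = 3338287)
h - u(n(j(2, 4)), 1080) = 3338287 - 1*947 = 3338287 - 947 = 3337340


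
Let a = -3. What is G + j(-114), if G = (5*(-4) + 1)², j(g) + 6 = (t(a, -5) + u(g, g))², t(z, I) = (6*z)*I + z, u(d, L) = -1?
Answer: 7751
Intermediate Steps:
t(z, I) = z + 6*I*z (t(z, I) = 6*I*z + z = z + 6*I*z)
j(g) = 7390 (j(g) = -6 + (-3*(1 + 6*(-5)) - 1)² = -6 + (-3*(1 - 30) - 1)² = -6 + (-3*(-29) - 1)² = -6 + (87 - 1)² = -6 + 86² = -6 + 7396 = 7390)
G = 361 (G = (-20 + 1)² = (-19)² = 361)
G + j(-114) = 361 + 7390 = 7751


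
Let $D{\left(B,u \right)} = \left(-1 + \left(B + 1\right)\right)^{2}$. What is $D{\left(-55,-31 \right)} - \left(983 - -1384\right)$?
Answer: $658$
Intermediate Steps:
$D{\left(B,u \right)} = B^{2}$ ($D{\left(B,u \right)} = \left(-1 + \left(1 + B\right)\right)^{2} = B^{2}$)
$D{\left(-55,-31 \right)} - \left(983 - -1384\right) = \left(-55\right)^{2} - \left(983 - -1384\right) = 3025 - \left(983 + 1384\right) = 3025 - 2367 = 658$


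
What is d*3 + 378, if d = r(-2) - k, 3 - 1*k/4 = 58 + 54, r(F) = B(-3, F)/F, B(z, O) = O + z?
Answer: 3387/2 ≈ 1693.5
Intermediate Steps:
r(F) = (-3 + F)/F (r(F) = (F - 3)/F = (-3 + F)/F)
k = -436 (k = 12 - 4*(58 + 54) = 12 - 4*112 = 12 - 448 = -436)
d = 877/2 (d = (-3 - 2)/(-2) - 1*(-436) = -½*(-5) + 436 = 5/2 + 436 = 877/2 ≈ 438.50)
d*3 + 378 = (877/2)*3 + 378 = 2631/2 + 378 = 3387/2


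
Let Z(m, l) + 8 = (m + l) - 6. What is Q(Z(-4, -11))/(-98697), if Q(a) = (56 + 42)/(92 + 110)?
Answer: -49/9968397 ≈ -4.9155e-6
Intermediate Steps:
Z(m, l) = -14 + l + m (Z(m, l) = -8 + ((m + l) - 6) = -8 + ((l + m) - 6) = -8 + (-6 + l + m) = -14 + l + m)
Q(a) = 49/101 (Q(a) = 98/202 = 98*(1/202) = 49/101)
Q(Z(-4, -11))/(-98697) = (49/101)/(-98697) = (49/101)*(-1/98697) = -49/9968397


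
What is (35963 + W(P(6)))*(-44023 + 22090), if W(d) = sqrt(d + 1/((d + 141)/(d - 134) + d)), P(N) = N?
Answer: -788776479 - 2437*sqrt(265926)/23 ≈ -7.8883e+8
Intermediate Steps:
W(d) = sqrt(d + 1/(d + (141 + d)/(-134 + d))) (W(d) = sqrt(d + 1/((141 + d)/(-134 + d) + d)) = sqrt(d + 1/(d + (141 + d)/(-134 + d))))
(35963 + W(P(6)))*(-44023 + 22090) = (35963 + sqrt((-134 + 6 + 6*(141 + 6 + 6*(-134 + 6)))/(141 + 6 + 6*(-134 + 6))))*(-44023 + 22090) = (35963 + sqrt((-134 + 6 + 6*(141 + 6 + 6*(-128)))/(141 + 6 + 6*(-128))))*(-21933) = (35963 + sqrt((-134 + 6 + 6*(141 + 6 - 768))/(141 + 6 - 768)))*(-21933) = (35963 + sqrt((-134 + 6 + 6*(-621))/(-621)))*(-21933) = (35963 + sqrt(-(-134 + 6 - 3726)/621))*(-21933) = (35963 + sqrt(-1/621*(-3854)))*(-21933) = (35963 + sqrt(3854/621))*(-21933) = (35963 + sqrt(265926)/207)*(-21933) = -788776479 - 2437*sqrt(265926)/23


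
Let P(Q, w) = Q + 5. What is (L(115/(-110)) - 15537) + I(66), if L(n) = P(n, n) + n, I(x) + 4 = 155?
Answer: -169214/11 ≈ -15383.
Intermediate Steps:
I(x) = 151 (I(x) = -4 + 155 = 151)
P(Q, w) = 5 + Q
L(n) = 5 + 2*n (L(n) = (5 + n) + n = 5 + 2*n)
(L(115/(-110)) - 15537) + I(66) = ((5 + 2*(115/(-110))) - 15537) + 151 = ((5 + 2*(115*(-1/110))) - 15537) + 151 = ((5 + 2*(-23/22)) - 15537) + 151 = ((5 - 23/11) - 15537) + 151 = (32/11 - 15537) + 151 = -170875/11 + 151 = -169214/11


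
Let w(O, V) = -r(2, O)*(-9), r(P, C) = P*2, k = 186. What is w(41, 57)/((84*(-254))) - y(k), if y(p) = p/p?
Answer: -1781/1778 ≈ -1.0017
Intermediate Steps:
r(P, C) = 2*P
y(p) = 1
w(O, V) = 36 (w(O, V) = -2*2*(-9) = -1*4*(-9) = -4*(-9) = 36)
w(41, 57)/((84*(-254))) - y(k) = 36/((84*(-254))) - 1*1 = 36/(-21336) - 1 = 36*(-1/21336) - 1 = -3/1778 - 1 = -1781/1778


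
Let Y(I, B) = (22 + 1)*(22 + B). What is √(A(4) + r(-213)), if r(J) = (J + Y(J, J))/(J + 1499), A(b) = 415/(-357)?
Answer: 2*I*√62496177954/229551 ≈ 2.1781*I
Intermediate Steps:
Y(I, B) = 506 + 23*B (Y(I, B) = 23*(22 + B) = 506 + 23*B)
A(b) = -415/357 (A(b) = 415*(-1/357) = -415/357)
r(J) = (506 + 24*J)/(1499 + J) (r(J) = (J + (506 + 23*J))/(J + 1499) = (506 + 24*J)/(1499 + J))
√(A(4) + r(-213)) = √(-415/357 + 2*(253 + 12*(-213))/(1499 - 213)) = √(-415/357 + 2*(253 - 2556)/1286) = √(-415/357 + 2*(1/1286)*(-2303)) = √(-415/357 - 2303/643) = √(-1089016/229551) = 2*I*√62496177954/229551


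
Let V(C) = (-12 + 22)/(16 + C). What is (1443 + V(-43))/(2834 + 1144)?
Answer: 38951/107406 ≈ 0.36265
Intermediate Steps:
V(C) = 10/(16 + C)
(1443 + V(-43))/(2834 + 1144) = (1443 + 10/(16 - 43))/(2834 + 1144) = (1443 + 10/(-27))/3978 = (1443 + 10*(-1/27))*(1/3978) = (1443 - 10/27)*(1/3978) = (38951/27)*(1/3978) = 38951/107406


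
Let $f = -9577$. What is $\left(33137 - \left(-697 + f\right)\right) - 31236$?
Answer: $12175$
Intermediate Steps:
$\left(33137 - \left(-697 + f\right)\right) - 31236 = \left(33137 + \left(697 - -9577\right)\right) - 31236 = \left(33137 + \left(697 + 9577\right)\right) - 31236 = \left(33137 + 10274\right) - 31236 = 43411 - 31236 = 12175$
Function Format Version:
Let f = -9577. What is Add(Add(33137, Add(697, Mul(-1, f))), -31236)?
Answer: 12175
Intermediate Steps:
Add(Add(33137, Add(697, Mul(-1, f))), -31236) = Add(Add(33137, Add(697, Mul(-1, -9577))), -31236) = Add(Add(33137, Add(697, 9577)), -31236) = Add(Add(33137, 10274), -31236) = Add(43411, -31236) = 12175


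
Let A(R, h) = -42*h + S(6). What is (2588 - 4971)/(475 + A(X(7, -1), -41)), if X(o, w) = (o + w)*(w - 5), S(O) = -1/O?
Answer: -14298/13181 ≈ -1.0847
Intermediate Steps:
X(o, w) = (-5 + w)*(o + w) (X(o, w) = (o + w)*(-5 + w) = (-5 + w)*(o + w))
A(R, h) = -⅙ - 42*h (A(R, h) = -42*h - 1/6 = -42*h - 1*⅙ = -42*h - ⅙ = -⅙ - 42*h)
(2588 - 4971)/(475 + A(X(7, -1), -41)) = (2588 - 4971)/(475 + (-⅙ - 42*(-41))) = -2383/(475 + (-⅙ + 1722)) = -2383/(475 + 10331/6) = -2383/13181/6 = -2383*6/13181 = -14298/13181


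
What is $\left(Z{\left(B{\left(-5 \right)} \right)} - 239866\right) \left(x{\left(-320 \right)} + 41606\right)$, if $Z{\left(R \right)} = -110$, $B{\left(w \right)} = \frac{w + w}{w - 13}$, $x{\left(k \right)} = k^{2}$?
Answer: $-34557983856$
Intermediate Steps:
$B{\left(w \right)} = \frac{2 w}{-13 + w}$
$\left(Z{\left(B{\left(-5 \right)} \right)} - 239866\right) \left(x{\left(-320 \right)} + 41606\right) = \left(-110 - 239866\right) \left(\left(-320\right)^{2} + 41606\right) = - 239976 \left(102400 + 41606\right) = \left(-239976\right) 144006 = -34557983856$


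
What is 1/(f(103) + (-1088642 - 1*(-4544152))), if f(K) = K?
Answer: 1/3455613 ≈ 2.8938e-7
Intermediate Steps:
1/(f(103) + (-1088642 - 1*(-4544152))) = 1/(103 + (-1088642 - 1*(-4544152))) = 1/(103 + (-1088642 + 4544152)) = 1/(103 + 3455510) = 1/3455613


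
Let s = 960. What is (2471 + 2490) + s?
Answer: 5921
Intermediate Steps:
(2471 + 2490) + s = (2471 + 2490) + 960 = 4961 + 960 = 5921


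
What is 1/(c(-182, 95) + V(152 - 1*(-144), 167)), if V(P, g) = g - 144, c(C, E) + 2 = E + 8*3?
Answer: 1/140 ≈ 0.0071429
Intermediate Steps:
c(C, E) = 22 + E (c(C, E) = -2 + (E + 8*3) = -2 + (E + 24) = -2 + (24 + E) = 22 + E)
V(P, g) = -144 + g
1/(c(-182, 95) + V(152 - 1*(-144), 167)) = 1/((22 + 95) + (-144 + 167)) = 1/(117 + 23) = 1/140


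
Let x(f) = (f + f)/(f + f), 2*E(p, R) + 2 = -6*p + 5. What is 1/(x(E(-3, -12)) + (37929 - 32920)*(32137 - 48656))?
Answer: -1/82743670 ≈ -1.2086e-8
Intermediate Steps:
E(p, R) = 3/2 - 3*p (E(p, R) = -1 + (-6*p + 5)/2 = -1 + (5 - 6*p)/2 = -1 + (5/2 - 3*p) = 3/2 - 3*p)
x(f) = 1 (x(f) = (2*f)/((2*f)) = (2*f)*(1/(2*f)) = 1)
1/(x(E(-3, -12)) + (37929 - 32920)*(32137 - 48656)) = 1/(1 + (37929 - 32920)*(32137 - 48656)) = 1/(1 + 5009*(-16519)) = 1/(1 - 82743671) = 1/(-82743670) = -1/82743670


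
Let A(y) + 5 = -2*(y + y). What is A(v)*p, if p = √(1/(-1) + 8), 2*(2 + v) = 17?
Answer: -31*√7 ≈ -82.018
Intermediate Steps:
v = 13/2 (v = -2 + (½)*17 = -2 + 17/2 = 13/2 ≈ 6.5000)
A(y) = -5 - 4*y (A(y) = -5 - 2*(y + y) = -5 - 4*y)
p = √7 (p = √(-1 + 8) = √7 ≈ 2.6458)
A(v)*p = (-5 - 4*13/2)*√7 = (-5 - 26)*√7 = -31*√7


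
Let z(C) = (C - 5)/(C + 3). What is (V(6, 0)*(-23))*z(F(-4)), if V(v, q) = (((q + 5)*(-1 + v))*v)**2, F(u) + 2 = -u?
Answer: 310500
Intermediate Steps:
F(u) = -2 - u
z(C) = (-5 + C)/(3 + C)
V(v, q) = v**2*(-1 + v)**2*(5 + q)**2 (V(v, q) = (((5 + q)*(-1 + v))*v)**2 = (((-1 + v)*(5 + q))*v)**2 = (v*(-1 + v)*(5 + q))**2 = v**2*(-1 + v)**2*(5 + q)**2)
(V(6, 0)*(-23))*z(F(-4)) = ((6**2*(-1 + 6)**2*(5 + 0)**2)*(-23))*((-5 + (-2 - 1*(-4)))/(3 + (-2 - 1*(-4)))) = ((36*5**2*5**2)*(-23))*((-5 + (-2 + 4))/(3 + (-2 + 4))) = ((36*25*25)*(-23))*((-5 + 2)/(3 + 2)) = (22500*(-23))*(-3/5) = -103500*(-3) = -517500*(-3/5) = 310500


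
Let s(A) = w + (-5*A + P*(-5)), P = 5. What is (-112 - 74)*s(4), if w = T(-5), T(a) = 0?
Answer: 8370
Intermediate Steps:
w = 0
s(A) = -25 - 5*A (s(A) = 0 + (-5*A + 5*(-5)) = 0 + (-5*A - 25) = 0 + (-25 - 5*A) = -25 - 5*A)
(-112 - 74)*s(4) = (-112 - 74)*(-25 - 5*4) = -186*(-25 - 20) = -186*(-45) = 8370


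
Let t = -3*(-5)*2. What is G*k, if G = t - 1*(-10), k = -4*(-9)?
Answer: 1440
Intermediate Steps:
k = 36
t = 30 (t = 15*2 = 30)
G = 40 (G = 30 - 1*(-10) = 30 + 10 = 40)
G*k = 40*36 = 1440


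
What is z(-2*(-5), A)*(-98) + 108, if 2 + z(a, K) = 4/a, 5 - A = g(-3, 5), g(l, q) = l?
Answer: 1324/5 ≈ 264.80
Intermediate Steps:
A = 8 (A = 5 - 1*(-3) = 5 + 3 = 8)
z(a, K) = -2 + 4/a
z(-2*(-5), A)*(-98) + 108 = (-2 + 4/((-2*(-5))))*(-98) + 108 = (-2 + 4/10)*(-98) + 108 = (-2 + 4*(1/10))*(-98) + 108 = (-2 + 2/5)*(-98) + 108 = -8/5*(-98) + 108 = 784/5 + 108 = 1324/5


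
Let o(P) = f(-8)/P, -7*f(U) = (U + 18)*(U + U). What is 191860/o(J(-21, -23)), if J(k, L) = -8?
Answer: -67151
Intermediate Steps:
f(U) = -2*U*(18 + U)/7 (f(U) = -(U + 18)*(U + U)/7 = -(18 + U)*2*U/7 = -2*U*(18 + U)/7)
o(P) = 160/(7*P) (o(P) = (-2/7*(-8)*(18 - 8))/P = (-2/7*(-8)*10)/P = 160/(7*P))
191860/o(J(-21, -23)) = 191860/(((160/7)/(-8))) = 191860/(((160/7)*(-1/8))) = 191860/(-20/7) = 191860*(-7/20) = -67151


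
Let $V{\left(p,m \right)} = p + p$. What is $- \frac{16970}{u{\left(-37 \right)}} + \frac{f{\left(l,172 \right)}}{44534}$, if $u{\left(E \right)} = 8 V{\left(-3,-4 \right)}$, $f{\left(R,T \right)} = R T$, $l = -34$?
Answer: $\frac{188865319}{534408} \approx 353.41$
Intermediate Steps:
$V{\left(p,m \right)} = 2 p$
$u{\left(E \right)} = -48$ ($u{\left(E \right)} = 8 \cdot 2 \left(-3\right) = 8 \left(-6\right) = -48$)
$- \frac{16970}{u{\left(-37 \right)}} + \frac{f{\left(l,172 \right)}}{44534} = - \frac{16970}{-48} + \frac{\left(-34\right) 172}{44534} = \left(-16970\right) \left(- \frac{1}{48}\right) - \frac{2924}{22267} = \frac{8485}{24} - \frac{2924}{22267} = \frac{188865319}{534408}$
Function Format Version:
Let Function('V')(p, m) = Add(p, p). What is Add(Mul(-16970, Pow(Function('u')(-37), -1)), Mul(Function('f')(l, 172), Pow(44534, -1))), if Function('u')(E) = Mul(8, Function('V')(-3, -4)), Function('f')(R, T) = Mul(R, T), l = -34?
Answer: Rational(188865319, 534408) ≈ 353.41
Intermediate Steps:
Function('V')(p, m) = Mul(2, p)
Function('u')(E) = -48 (Function('u')(E) = Mul(8, Mul(2, -3)) = Mul(8, -6) = -48)
Add(Mul(-16970, Pow(Function('u')(-37), -1)), Mul(Function('f')(l, 172), Pow(44534, -1))) = Add(Mul(-16970, Pow(-48, -1)), Mul(Mul(-34, 172), Pow(44534, -1))) = Add(Mul(-16970, Rational(-1, 48)), Mul(-5848, Rational(1, 44534))) = Add(Rational(8485, 24), Rational(-2924, 22267)) = Rational(188865319, 534408)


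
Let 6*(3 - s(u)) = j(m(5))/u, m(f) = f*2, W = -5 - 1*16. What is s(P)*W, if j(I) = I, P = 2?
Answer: -91/2 ≈ -45.500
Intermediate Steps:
W = -21 (W = -5 - 16 = -21)
m(f) = 2*f
s(u) = 3 - 5/(3*u) (s(u) = 3 - 2*5/(6*u) = 3 - 5/(3*u))
s(P)*W = (3 - 5/3/2)*(-21) = (3 - 5/3*½)*(-21) = (3 - ⅚)*(-21) = (13/6)*(-21) = -91/2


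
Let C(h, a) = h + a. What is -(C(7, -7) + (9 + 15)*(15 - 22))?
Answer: 168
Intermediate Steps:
C(h, a) = a + h
-(C(7, -7) + (9 + 15)*(15 - 22)) = -((-7 + 7) + (9 + 15)*(15 - 22)) = -(0 + 24*(-7)) = -(0 - 168) = -1*(-168) = 168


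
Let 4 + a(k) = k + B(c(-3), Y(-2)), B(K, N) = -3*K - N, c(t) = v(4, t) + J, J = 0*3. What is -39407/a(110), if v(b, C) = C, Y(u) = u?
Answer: -39407/117 ≈ -336.81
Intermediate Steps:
J = 0
c(t) = t (c(t) = t + 0 = t)
B(K, N) = -N - 3*K
a(k) = 7 + k (a(k) = -4 + (k + (-1*(-2) - 3*(-3))) = -4 + (k + (2 + 9)) = -4 + (k + 11) = -4 + (11 + k) = 7 + k)
-39407/a(110) = -39407/(7 + 110) = -39407/117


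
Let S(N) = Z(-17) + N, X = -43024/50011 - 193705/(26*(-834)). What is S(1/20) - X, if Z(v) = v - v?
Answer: -836560232/104272935 ≈ -8.0228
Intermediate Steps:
Z(v) = 0
X = 673419103/83418348 (X = -43024*1/50011 - 193705/(-21684) = -43024/50011 - 193705*(-1/21684) = -43024/50011 + 193705/21684 = 673419103/83418348 ≈ 8.0728)
S(N) = N (S(N) = 0 + N = N)
S(1/20) - X = 1/20 - 1*673419103/83418348 = 1/20 - 673419103/83418348 = -836560232/104272935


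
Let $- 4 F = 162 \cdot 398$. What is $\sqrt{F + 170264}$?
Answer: $\sqrt{154145} \approx 392.61$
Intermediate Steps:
$F = -16119$ ($F = - \frac{162 \cdot 398}{4} = \left(- \frac{1}{4}\right) 64476 = -16119$)
$\sqrt{F + 170264} = \sqrt{-16119 + 170264} = \sqrt{154145}$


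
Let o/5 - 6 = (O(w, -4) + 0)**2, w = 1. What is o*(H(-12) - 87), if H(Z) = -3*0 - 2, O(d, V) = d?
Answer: -3115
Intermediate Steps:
o = 35 (o = 30 + 5*(1 + 0)**2 = 30 + 5*1**2 = 30 + 5*1 = 30 + 5 = 35)
H(Z) = -2 (H(Z) = 0 - 2 = -2)
o*(H(-12) - 87) = 35*(-2 - 87) = 35*(-89) = -3115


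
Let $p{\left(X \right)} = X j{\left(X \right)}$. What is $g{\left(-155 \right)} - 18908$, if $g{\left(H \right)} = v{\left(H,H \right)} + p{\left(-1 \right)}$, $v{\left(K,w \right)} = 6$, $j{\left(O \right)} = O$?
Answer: $-18901$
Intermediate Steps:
$p{\left(X \right)} = X^{2}$ ($p{\left(X \right)} = X X = X^{2}$)
$g{\left(H \right)} = 7$ ($g{\left(H \right)} = 6 + \left(-1\right)^{2} = 6 + 1 = 7$)
$g{\left(-155 \right)} - 18908 = 7 - 18908 = -18901$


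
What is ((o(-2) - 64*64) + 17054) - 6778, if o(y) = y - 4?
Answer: 6174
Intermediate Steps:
o(y) = -4 + y
((o(-2) - 64*64) + 17054) - 6778 = (((-4 - 2) - 64*64) + 17054) - 6778 = ((-6 - 4096) + 17054) - 6778 = (-4102 + 17054) - 6778 = 12952 - 6778 = 6174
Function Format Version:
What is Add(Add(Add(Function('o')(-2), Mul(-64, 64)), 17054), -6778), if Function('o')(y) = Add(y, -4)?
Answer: 6174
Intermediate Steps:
Function('o')(y) = Add(-4, y)
Add(Add(Add(Function('o')(-2), Mul(-64, 64)), 17054), -6778) = Add(Add(Add(Add(-4, -2), Mul(-64, 64)), 17054), -6778) = Add(Add(Add(-6, -4096), 17054), -6778) = Add(Add(-4102, 17054), -6778) = Add(12952, -6778) = 6174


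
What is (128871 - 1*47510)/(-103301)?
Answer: -81361/103301 ≈ -0.78761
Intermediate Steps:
(128871 - 1*47510)/(-103301) = (128871 - 47510)*(-1/103301) = 81361*(-1/103301) = -81361/103301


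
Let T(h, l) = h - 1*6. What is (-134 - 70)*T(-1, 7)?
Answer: 1428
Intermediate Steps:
T(h, l) = -6 + h (T(h, l) = h - 6 = -6 + h)
(-134 - 70)*T(-1, 7) = (-134 - 70)*(-6 - 1) = -204*(-7) = 1428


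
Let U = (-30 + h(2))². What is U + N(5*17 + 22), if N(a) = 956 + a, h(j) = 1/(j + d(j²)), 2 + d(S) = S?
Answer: 31169/16 ≈ 1948.1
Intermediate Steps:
d(S) = -2 + S
h(j) = 1/(-2 + j + j²) (h(j) = 1/(j + (-2 + j²)) = 1/(-2 + j + j²))
U = 14161/16 (U = (-30 + 1/(-2 + 2 + 2²))² = (-30 + 1/(-2 + 2 + 4))² = (-30 + 1/4)² = (-30 + ¼)² = (-119/4)² = 14161/16 ≈ 885.06)
U + N(5*17 + 22) = 14161/16 + (956 + (5*17 + 22)) = 14161/16 + (956 + (85 + 22)) = 14161/16 + (956 + 107) = 14161/16 + 1063 = 31169/16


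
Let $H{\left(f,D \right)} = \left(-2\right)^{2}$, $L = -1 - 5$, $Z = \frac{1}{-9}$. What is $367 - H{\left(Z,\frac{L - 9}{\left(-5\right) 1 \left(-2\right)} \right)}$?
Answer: $363$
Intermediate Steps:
$Z = - \frac{1}{9} \approx -0.11111$
$L = -6$ ($L = -1 - 5 = -6$)
$H{\left(f,D \right)} = 4$
$367 - H{\left(Z,\frac{L - 9}{\left(-5\right) 1 \left(-2\right)} \right)} = 367 - 4 = 363$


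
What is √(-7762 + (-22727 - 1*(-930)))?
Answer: I*√29559 ≈ 171.93*I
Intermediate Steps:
√(-7762 + (-22727 - 1*(-930))) = √(-7762 + (-22727 + 930)) = √(-7762 - 21797) = √(-29559) = I*√29559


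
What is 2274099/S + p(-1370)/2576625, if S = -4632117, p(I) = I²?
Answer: 37793600819/159136379535 ≈ 0.23749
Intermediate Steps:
2274099/S + p(-1370)/2576625 = 2274099/(-4632117) + (-1370)²/2576625 = 2274099*(-1/4632117) + 1876900*(1/2576625) = -758033/1544039 + 75076/103065 = 37793600819/159136379535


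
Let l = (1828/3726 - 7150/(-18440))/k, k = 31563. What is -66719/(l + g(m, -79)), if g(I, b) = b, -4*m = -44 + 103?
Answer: 7234384299563484/8566018050983 ≈ 844.54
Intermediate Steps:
m = -59/4 (m = -(-44 + 103)/4 = -¼*59 = -59/4 ≈ -14.750)
l = 3017461/108430646436 (l = (1828/3726 - 7150/(-18440))/31563 = (1828*(1/3726) - 7150*(-1/18440))*(1/31563) = (914/1863 + 715/1844)*(1/31563) = (3017461/3435372)*(1/31563) = 3017461/108430646436 ≈ 2.7829e-5)
-66719/(l + g(m, -79)) = -66719/(3017461/108430646436 - 79) = -66719/(-8566018050983/108430646436) = -66719*(-108430646436/8566018050983) = 7234384299563484/8566018050983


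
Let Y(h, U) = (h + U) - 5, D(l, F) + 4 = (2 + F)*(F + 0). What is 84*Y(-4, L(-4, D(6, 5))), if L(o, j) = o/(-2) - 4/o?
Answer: -504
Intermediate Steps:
D(l, F) = -4 + F*(2 + F) (D(l, F) = -4 + (2 + F)*(F + 0) = -4 + (2 + F)*F = -4 + F*(2 + F))
L(o, j) = -4/o - o/2 (L(o, j) = o*(-½) - 4/o = -o/2 - 4/o = -4/o - o/2)
Y(h, U) = -5 + U + h (Y(h, U) = (U + h) - 5 = -5 + U + h)
84*Y(-4, L(-4, D(6, 5))) = 84*(-5 + (-4/(-4) - ½*(-4)) - 4) = 84*(-5 + (-4*(-¼) + 2) - 4) = 84*(-5 + (1 + 2) - 4) = 84*(-5 + 3 - 4) = 84*(-6) = -504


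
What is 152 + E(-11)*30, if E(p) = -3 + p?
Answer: -268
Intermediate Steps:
152 + E(-11)*30 = 152 + (-3 - 11)*30 = 152 - 14*30 = 152 - 420 = -268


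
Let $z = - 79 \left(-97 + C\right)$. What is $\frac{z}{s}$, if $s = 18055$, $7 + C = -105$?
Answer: $\frac{16511}{18055} \approx 0.91448$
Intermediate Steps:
$C = -112$ ($C = -7 - 105 = -112$)
$z = 16511$ ($z = - 79 \left(-97 - 112\right) = \left(-79\right) \left(-209\right) = 16511$)
$\frac{z}{s} = \frac{16511}{18055}$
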